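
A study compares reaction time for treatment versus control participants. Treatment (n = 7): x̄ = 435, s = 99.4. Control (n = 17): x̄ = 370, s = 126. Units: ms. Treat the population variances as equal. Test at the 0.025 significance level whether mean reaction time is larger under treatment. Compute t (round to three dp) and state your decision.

t = 1.213; fail to reject H0

Let group 1 = treatment, group 2 = control. H0: μ_1 = μ_2; H1: μ_1 > μ_2 (two-sample pooled-variance t-test, right-tailed).
s_p² = [(7−1)·99.4² + (17−1)·126²]/(7+17−2) = 14240.8
t = (435 − 370)/√[14240.8·(1/7 + 1/17)] = 1.213
df = n₁ + n₂ − 2 = 22
p-value = P(T ≥ 1.213) ≈ 0.1190
Since p ≈ 0.1190 > α = 0.025, fail to reject H0; the data do not provide sufficient evidence against H0.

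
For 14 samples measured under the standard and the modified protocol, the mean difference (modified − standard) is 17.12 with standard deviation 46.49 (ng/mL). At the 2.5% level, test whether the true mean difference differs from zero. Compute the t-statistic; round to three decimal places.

H0: μ_d = 0; H1: μ_d ≠ 0 (paired t-test on the differences, two-sided).
t = d̄/(s_d/√n) = 17.12/(46.49/√14) = 1.378
df = n − 1 = 13
Two-sided p-value ≈ 0.191
Since p ≈ 0.191 > α = 0.025, fail to reject H0; the data do not provide sufficient evidence against H0.

1.378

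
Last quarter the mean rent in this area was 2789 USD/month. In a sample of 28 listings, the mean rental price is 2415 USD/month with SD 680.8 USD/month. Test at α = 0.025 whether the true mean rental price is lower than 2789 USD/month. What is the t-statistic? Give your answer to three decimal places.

H0: μ = 2789; H1: μ < 2789 (one-sample t-test, left-tailed).
t = (x̄ − μ₀)/(s/√n) = (2415 − 2789)/(680.8/√28) = -2.907
df = n − 1 = 27
p-value = P(T ≤ -2.907) ≈ 0.004
Since p ≈ 0.004 < α = 0.025, reject H0; the evidence is statistically significant.

-2.907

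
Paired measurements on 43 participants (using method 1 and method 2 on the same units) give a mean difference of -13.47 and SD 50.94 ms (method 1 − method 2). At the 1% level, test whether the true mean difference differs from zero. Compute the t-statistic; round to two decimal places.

H0: μ_d = 0; H1: μ_d ≠ 0 (paired t-test on the differences, two-sided).
t = d̄/(s_d/√n) = -13.47/(50.94/√43) = -1.73
df = n − 1 = 42
Two-sided p-value ≈ 0.0903
Since p ≈ 0.0903 > α = 0.01, fail to reject H0; the data do not provide sufficient evidence against H0.

-1.73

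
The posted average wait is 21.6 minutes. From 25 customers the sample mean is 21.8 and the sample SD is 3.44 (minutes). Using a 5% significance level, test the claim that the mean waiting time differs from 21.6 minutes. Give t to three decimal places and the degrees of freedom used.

H0: μ = 21.6; H1: μ ≠ 21.6 (one-sample t-test, two-sided).
t = (x̄ − μ₀)/(s/√n) = (21.8 − 21.6)/(3.44/√25) = 0.291
df = n − 1 = 24
Two-sided p-value ≈ 0.774
Since p ≈ 0.774 > α = 0.05, fail to reject H0; the evidence is not statistically significant.

t = 0.291, df = 24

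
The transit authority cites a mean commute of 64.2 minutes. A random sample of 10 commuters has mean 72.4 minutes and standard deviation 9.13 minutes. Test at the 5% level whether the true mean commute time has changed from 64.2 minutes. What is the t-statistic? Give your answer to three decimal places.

H0: μ = 64.2; H1: μ ≠ 64.2 (one-sample t-test, two-sided).
t = (x̄ − μ₀)/(s/√n) = (72.4 − 64.2)/(9.13/√10) = 2.840
df = n − 1 = 9
Two-sided p-value ≈ 0.0194
Since p ≈ 0.0194 < α = 0.05, reject H0; the data support H1.

2.840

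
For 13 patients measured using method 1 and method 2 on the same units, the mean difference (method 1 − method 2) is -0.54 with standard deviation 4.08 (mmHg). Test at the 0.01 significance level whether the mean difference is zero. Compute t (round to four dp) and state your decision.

H0: μ_d = 0; H1: μ_d ≠ 0 (paired t-test on the differences, two-sided).
t = d̄/(s_d/√n) = -0.54/(4.08/√13) = -0.4772
df = n − 1 = 12
Two-sided p-value ≈ 0.642
Since p ≈ 0.642 > α = 0.01, fail to reject H0; the data do not provide sufficient evidence against H0.

t = -0.4772; fail to reject H0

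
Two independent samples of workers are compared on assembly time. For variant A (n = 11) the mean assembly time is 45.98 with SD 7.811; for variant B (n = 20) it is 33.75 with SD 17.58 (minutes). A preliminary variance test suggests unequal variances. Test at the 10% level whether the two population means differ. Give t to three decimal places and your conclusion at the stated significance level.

t = 2.669; reject H0

Let group 1 = variant A, group 2 = variant B. H0: μ_1 = μ_2; H1: μ_1 ≠ μ_2 (Welch's two-sample t-test, two-sided).
t = (x̄_1 − x̄_2)/√(s_1²/n_1 + s_2²/n_2) = (45.98 − 33.75)/√(7.811²/11 + 17.58²/20) = 2.669
Welch–Satterthwaite df ≈ 28.19
Two-sided p-value ≈ 0.0125
Since p ≈ 0.0125 < α = 0.1, reject H0; the data support H1.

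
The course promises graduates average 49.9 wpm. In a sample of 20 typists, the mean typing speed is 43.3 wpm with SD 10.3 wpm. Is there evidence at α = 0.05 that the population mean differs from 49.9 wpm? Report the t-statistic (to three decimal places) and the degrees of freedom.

H0: μ = 49.9; H1: μ ≠ 49.9 (one-sample t-test, two-sided).
t = (x̄ − μ₀)/(s/√n) = (43.3 − 49.9)/(10.3/√20) = -2.866
df = n − 1 = 19
Two-sided p-value ≈ 0.0099
Since p ≈ 0.0099 < α = 0.05, reject H0; the evidence is statistically significant.

t = -2.866, df = 19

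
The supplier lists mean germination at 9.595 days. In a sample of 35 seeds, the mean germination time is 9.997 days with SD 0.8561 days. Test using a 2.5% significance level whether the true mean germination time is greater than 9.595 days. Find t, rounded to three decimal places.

2.778

H0: μ = 9.595; H1: μ > 9.595 (one-sample t-test, right-tailed).
t = (x̄ − μ₀)/(s/√n) = (9.997 − 9.595)/(0.8561/√35) = 2.778
df = n − 1 = 34
p-value = P(T ≥ 2.778) ≈ 0.0044
Since p ≈ 0.0044 < α = 0.025, reject H0; the evidence is statistically significant.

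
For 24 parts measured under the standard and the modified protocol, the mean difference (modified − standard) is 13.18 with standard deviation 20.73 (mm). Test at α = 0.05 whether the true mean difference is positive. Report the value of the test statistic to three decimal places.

H0: μ_d = 0; H1: μ_d > 0 (paired t-test on the differences, right-tailed).
t = d̄/(s_d/√n) = 13.18/(20.73/√24) = 3.115
df = n − 1 = 23
p-value = P(T ≥ 3.115) ≈ 0.0024
Since p ≈ 0.0024 < α = 0.05, reject H0; the data support H1.

3.115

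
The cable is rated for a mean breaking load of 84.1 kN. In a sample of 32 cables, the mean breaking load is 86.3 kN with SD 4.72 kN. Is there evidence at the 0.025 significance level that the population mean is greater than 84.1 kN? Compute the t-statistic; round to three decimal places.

H0: μ = 84.1; H1: μ > 84.1 (one-sample t-test, right-tailed).
t = (x̄ − μ₀)/(s/√n) = (86.3 − 84.1)/(4.72/√32) = 2.637
df = n − 1 = 31
p-value = P(T ≥ 2.637) ≈ 0.0065
Since p ≈ 0.0065 < α = 0.025, reject H0; the evidence is statistically significant.

2.637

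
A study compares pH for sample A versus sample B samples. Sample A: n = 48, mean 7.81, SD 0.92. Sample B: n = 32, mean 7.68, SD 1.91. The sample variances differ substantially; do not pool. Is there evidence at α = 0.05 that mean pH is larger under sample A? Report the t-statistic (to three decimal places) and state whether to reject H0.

t = 0.358; fail to reject H0

Let group 1 = sample A, group 2 = sample B. H0: μ_1 = μ_2; H1: μ_1 > μ_2 (Welch's two-sample t-test, right-tailed).
t = (x̄_1 − x̄_2)/√(s_1²/n_1 + s_2²/n_2) = (7.81 − 7.68)/√(0.92²/48 + 1.91²/32) = 0.358
Welch–Satterthwaite df ≈ 40.69
p-value = P(T ≥ 0.358) ≈ 0.361
Since p ≈ 0.361 > α = 0.05, fail to reject H0; the evidence is not statistically significant.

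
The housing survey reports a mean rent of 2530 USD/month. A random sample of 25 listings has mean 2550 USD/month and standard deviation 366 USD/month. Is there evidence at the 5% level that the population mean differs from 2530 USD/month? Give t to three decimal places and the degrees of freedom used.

t = 0.273, df = 24

H0: μ = 2530; H1: μ ≠ 2530 (one-sample t-test, two-sided).
t = (x̄ − μ₀)/(s/√n) = (2550 − 2530)/(366/√25) = 0.273
df = n − 1 = 24
Two-sided p-value ≈ 0.7870
Since p ≈ 0.7870 > α = 0.05, fail to reject H0; the data do not provide sufficient evidence against H0.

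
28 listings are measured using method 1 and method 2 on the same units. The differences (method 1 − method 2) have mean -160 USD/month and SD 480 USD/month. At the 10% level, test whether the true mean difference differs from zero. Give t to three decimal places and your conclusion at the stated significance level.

t = -1.764; reject H0

H0: μ_d = 0; H1: μ_d ≠ 0 (paired t-test on the differences, two-sided).
t = d̄/(s_d/√n) = -160/(480/√28) = -1.764
df = n − 1 = 27
Two-sided p-value ≈ 0.089
Since p ≈ 0.089 < α = 0.1, reject H0; the evidence is statistically significant.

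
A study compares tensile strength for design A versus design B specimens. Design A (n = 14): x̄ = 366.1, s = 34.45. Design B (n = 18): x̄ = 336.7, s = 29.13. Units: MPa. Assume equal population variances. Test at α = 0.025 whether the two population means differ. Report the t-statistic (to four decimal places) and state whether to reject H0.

t = 2.6154; reject H0

Let group 1 = design A, group 2 = design B. H0: μ_1 = μ_2; H1: μ_1 ≠ μ_2 (two-sample pooled-variance t-test, two-sided).
s_p² = [(14−1)·34.45² + (18−1)·29.13²]/(14+18−2) = 995.13
t = (366.1 − 336.7)/√[995.13·(1/14 + 1/18)] = 2.6154
df = n₁ + n₂ − 2 = 30
Two-sided p-value ≈ 0.014
Since p ≈ 0.014 < α = 0.025, reject H0; the evidence is statistically significant.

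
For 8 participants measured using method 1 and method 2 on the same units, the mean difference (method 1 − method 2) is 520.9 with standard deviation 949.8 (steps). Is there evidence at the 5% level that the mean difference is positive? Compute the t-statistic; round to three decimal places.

H0: μ_d = 0; H1: μ_d > 0 (paired t-test on the differences, right-tailed).
t = d̄/(s_d/√n) = 520.9/(949.8/√8) = 1.551
df = n − 1 = 7
p-value = P(T ≥ 1.551) ≈ 0.0824
Since p ≈ 0.0824 > α = 0.05, fail to reject H0; the evidence is not statistically significant.

1.551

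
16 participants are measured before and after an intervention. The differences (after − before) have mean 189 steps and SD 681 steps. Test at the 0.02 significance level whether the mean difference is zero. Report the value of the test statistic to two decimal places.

1.11

H0: μ_d = 0; H1: μ_d ≠ 0 (paired t-test on the differences, two-sided).
t = d̄/(s_d/√n) = 189/(681/√16) = 1.11
df = n − 1 = 15
Two-sided p-value ≈ 0.284
Since p ≈ 0.284 > α = 0.02, fail to reject H0; the data do not provide sufficient evidence against H0.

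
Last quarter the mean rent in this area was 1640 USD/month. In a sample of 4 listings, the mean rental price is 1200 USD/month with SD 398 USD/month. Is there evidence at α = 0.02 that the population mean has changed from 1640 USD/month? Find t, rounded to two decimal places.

H0: μ = 1640; H1: μ ≠ 1640 (one-sample t-test, two-sided).
t = (x̄ − μ₀)/(s/√n) = (1200 − 1640)/(398/√4) = -2.21
df = n − 1 = 3
Two-sided p-value ≈ 0.1140
Since p ≈ 0.1140 > α = 0.02, fail to reject H0; the evidence is not statistically significant.

-2.21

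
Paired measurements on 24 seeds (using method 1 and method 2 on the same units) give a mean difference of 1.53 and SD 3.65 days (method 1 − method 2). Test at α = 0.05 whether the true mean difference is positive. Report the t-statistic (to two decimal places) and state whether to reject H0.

t = 2.05; reject H0

H0: μ_d = 0; H1: μ_d > 0 (paired t-test on the differences, right-tailed).
t = d̄/(s_d/√n) = 1.53/(3.65/√24) = 2.05
df = n − 1 = 23
p-value = P(T ≥ 2.05) ≈ 0.0258
Since p ≈ 0.0258 < α = 0.05, reject H0; the evidence is statistically significant.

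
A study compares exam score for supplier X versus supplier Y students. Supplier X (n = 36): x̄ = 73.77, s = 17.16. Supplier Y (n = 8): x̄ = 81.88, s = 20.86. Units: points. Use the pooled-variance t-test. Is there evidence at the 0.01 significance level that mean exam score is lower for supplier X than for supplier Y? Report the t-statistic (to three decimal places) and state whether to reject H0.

t = -1.164; fail to reject H0

Let group 1 = supplier X, group 2 = supplier Y. H0: μ_1 = μ_2; H1: μ_1 < μ_2 (two-sample pooled-variance t-test, left-tailed).
s_p² = [(36−1)·17.16² + (8−1)·20.86²]/(36+8−2) = 317.911
t = (73.77 − 81.88)/√[317.911·(1/36 + 1/8)] = -1.164
df = n₁ + n₂ − 2 = 42
p-value = P(T ≤ -1.164) ≈ 0.1256
Since p ≈ 0.1256 > α = 0.01, fail to reject H0; the evidence is not statistically significant.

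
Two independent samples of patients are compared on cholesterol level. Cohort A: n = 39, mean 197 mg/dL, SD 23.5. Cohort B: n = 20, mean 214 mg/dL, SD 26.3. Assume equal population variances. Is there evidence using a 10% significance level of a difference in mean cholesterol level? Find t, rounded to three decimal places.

Let group 1 = cohort A, group 2 = cohort B. H0: μ_1 = μ_2; H1: μ_1 ≠ μ_2 (two-sample pooled-variance t-test, two-sided).
s_p² = [(39−1)·23.5² + (20−1)·26.3²]/(39+20−2) = 598.73
t = (197 − 214)/√[598.73·(1/39 + 1/20)] = -2.526
df = n₁ + n₂ − 2 = 57
Two-sided p-value ≈ 0.0143
Since p ≈ 0.0143 < α = 0.1, reject H0; the data support H1.

-2.526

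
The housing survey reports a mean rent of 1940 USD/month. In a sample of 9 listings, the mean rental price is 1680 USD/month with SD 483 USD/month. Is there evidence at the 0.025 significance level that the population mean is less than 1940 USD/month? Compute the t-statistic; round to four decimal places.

H0: μ = 1940; H1: μ < 1940 (one-sample t-test, left-tailed).
t = (x̄ − μ₀)/(s/√n) = (1680 − 1940)/(483/√9) = -1.6149
df = n − 1 = 8
p-value = P(T ≤ -1.6149) ≈ 0.072
Since p ≈ 0.072 > α = 0.025, fail to reject H0; the data do not provide sufficient evidence against H0.

-1.6149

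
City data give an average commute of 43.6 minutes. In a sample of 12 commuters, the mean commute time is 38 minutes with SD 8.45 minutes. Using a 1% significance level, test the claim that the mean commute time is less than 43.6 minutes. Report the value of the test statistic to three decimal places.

-2.296

H0: μ = 43.6; H1: μ < 43.6 (one-sample t-test, left-tailed).
t = (x̄ − μ₀)/(s/√n) = (38 − 43.6)/(8.45/√12) = -2.296
df = n − 1 = 11
p-value = P(T ≤ -2.296) ≈ 0.0212
Since p ≈ 0.0212 > α = 0.01, fail to reject H0; the data do not provide sufficient evidence against H0.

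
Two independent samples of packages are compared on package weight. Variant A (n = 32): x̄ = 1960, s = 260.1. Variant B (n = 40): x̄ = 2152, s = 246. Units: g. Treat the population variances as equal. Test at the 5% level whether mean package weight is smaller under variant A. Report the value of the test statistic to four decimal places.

-3.2081

Let group 1 = variant A, group 2 = variant B. H0: μ_1 = μ_2; H1: μ_1 < μ_2 (two-sample pooled-variance t-test, left-tailed).
s_p² = [(32−1)·260.1² + (40−1)·246²]/(32+40−2) = 63676.2
t = (1960 − 2152)/√[63676.2·(1/32 + 1/40)] = -3.2081
df = n₁ + n₂ − 2 = 70
p-value = P(T ≤ -3.2081) ≈ 0.0010
Since p ≈ 0.0010 < α = 0.05, reject H0; the data support H1.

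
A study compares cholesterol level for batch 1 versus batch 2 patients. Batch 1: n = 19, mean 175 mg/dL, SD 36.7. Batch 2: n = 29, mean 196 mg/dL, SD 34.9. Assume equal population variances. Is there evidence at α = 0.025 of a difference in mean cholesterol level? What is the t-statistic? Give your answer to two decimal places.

Let group 1 = batch 1, group 2 = batch 2. H0: μ_1 = μ_2; H1: μ_1 ≠ μ_2 (two-sample pooled-variance t-test, two-sided).
s_p² = [(19−1)·36.7² + (29−1)·34.9²]/(19+29−2) = 1268.44
t = (175 − 196)/√[1268.44·(1/19 + 1/29)] = -2.00
df = n₁ + n₂ − 2 = 46
Two-sided p-value ≈ 0.0517
Since p ≈ 0.0517 > α = 0.025, fail to reject H0; the data do not provide sufficient evidence against H0.

-2.00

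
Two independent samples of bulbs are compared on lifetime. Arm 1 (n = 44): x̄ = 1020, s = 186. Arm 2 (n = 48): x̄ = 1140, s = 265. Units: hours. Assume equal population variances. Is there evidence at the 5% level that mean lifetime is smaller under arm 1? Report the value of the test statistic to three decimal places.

Let group 1 = arm 1, group 2 = arm 2. H0: μ_1 = μ_2; H1: μ_1 < μ_2 (two-sample pooled-variance t-test, left-tailed).
s_p² = [(44−1)·186² + (48−1)·265²]/(44+48−2) = 53202.3
t = (1020 − 1140)/√[53202.3·(1/44 + 1/48)] = -2.493
df = n₁ + n₂ − 2 = 90
p-value = P(T ≤ -2.493) ≈ 0.0073
Since p ≈ 0.0073 < α = 0.05, reject H0; the data support H1.

-2.493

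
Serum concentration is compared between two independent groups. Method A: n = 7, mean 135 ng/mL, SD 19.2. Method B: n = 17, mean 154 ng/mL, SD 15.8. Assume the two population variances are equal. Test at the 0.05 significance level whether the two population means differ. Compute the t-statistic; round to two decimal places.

Let group 1 = method A, group 2 = method B. H0: μ_1 = μ_2; H1: μ_1 ≠ μ_2 (two-sample pooled-variance t-test, two-sided).
s_p² = [(7−1)·19.2² + (17−1)·15.8²]/(7+17−2) = 282.095
t = (135 − 154)/√[282.095·(1/7 + 1/17)] = -2.52
df = n₁ + n₂ − 2 = 22
Two-sided p-value ≈ 0.0195
Since p ≈ 0.0195 < α = 0.05, reject H0; the data support H1.

-2.52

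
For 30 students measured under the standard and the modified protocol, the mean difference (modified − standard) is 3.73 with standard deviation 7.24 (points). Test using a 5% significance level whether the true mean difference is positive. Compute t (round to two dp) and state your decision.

H0: μ_d = 0; H1: μ_d > 0 (paired t-test on the differences, right-tailed).
t = d̄/(s_d/√n) = 3.73/(7.24/√30) = 2.82
df = n − 1 = 29
p-value = P(T ≥ 2.82) ≈ 0.0043
Since p ≈ 0.0043 < α = 0.05, reject H0; the data support H1.

t = 2.82; reject H0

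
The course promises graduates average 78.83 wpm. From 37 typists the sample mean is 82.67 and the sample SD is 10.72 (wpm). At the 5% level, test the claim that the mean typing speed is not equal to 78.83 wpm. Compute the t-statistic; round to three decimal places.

H0: μ = 78.83; H1: μ ≠ 78.83 (one-sample t-test, two-sided).
t = (x̄ − μ₀)/(s/√n) = (82.67 − 78.83)/(10.72/√37) = 2.179
df = n − 1 = 36
Two-sided p-value ≈ 0.0360
Since p ≈ 0.0360 < α = 0.05, reject H0; the data support H1.

2.179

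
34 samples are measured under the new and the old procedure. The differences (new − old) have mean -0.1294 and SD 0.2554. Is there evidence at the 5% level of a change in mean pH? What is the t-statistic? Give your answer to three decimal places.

-2.954

H0: μ_d = 0; H1: μ_d ≠ 0 (paired t-test on the differences, two-sided).
t = d̄/(s_d/√n) = -0.1294/(0.2554/√34) = -2.954
df = n − 1 = 33
Two-sided p-value ≈ 0.006
Since p ≈ 0.006 < α = 0.05, reject H0; the evidence is statistically significant.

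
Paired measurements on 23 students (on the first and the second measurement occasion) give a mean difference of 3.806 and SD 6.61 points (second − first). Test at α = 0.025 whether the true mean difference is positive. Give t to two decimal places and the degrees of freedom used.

H0: μ_d = 0; H1: μ_d > 0 (paired t-test on the differences, right-tailed).
t = d̄/(s_d/√n) = 3.806/(6.61/√23) = 2.76
df = n − 1 = 22
p-value = P(T ≥ 2.76) ≈ 0.0057
Since p ≈ 0.0057 < α = 0.025, reject H0; the evidence is statistically significant.

t = 2.76, df = 22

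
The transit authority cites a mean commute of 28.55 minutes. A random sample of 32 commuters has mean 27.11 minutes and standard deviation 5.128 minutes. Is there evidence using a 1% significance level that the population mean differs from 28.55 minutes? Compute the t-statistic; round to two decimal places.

H0: μ = 28.55; H1: μ ≠ 28.55 (one-sample t-test, two-sided).
t = (x̄ − μ₀)/(s/√n) = (27.11 − 28.55)/(5.128/√32) = -1.59
df = n − 1 = 31
Two-sided p-value ≈ 0.1223
Since p ≈ 0.1223 > α = 0.01, fail to reject H0; the data do not provide sufficient evidence against H0.

-1.59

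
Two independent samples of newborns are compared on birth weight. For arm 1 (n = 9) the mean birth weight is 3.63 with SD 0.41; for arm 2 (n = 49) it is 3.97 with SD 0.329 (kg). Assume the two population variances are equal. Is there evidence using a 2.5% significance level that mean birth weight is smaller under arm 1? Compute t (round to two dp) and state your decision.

t = -2.74; reject H0

Let group 1 = arm 1, group 2 = arm 2. H0: μ_1 = μ_2; H1: μ_1 < μ_2 (two-sample pooled-variance t-test, left-tailed).
s_p² = [(9−1)·0.41² + (49−1)·0.329²]/(9+49−2) = 0.116792
t = (3.63 − 3.97)/√[0.116792·(1/9 + 1/49)] = -2.74
df = n₁ + n₂ − 2 = 56
p-value = P(T ≤ -2.74) ≈ 0.0041
Since p ≈ 0.0041 < α = 0.025, reject H0; the evidence is statistically significant.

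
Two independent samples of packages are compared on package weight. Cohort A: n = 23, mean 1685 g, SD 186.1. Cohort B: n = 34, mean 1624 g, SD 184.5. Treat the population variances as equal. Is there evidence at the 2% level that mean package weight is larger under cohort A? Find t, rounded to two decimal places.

Let group 1 = cohort A, group 2 = cohort B. H0: μ_1 = μ_2; H1: μ_1 > μ_2 (two-sample pooled-variance t-test, right-tailed).
s_p² = [(23−1)·186.1² + (34−1)·184.5²]/(23+34−2) = 34277.4
t = (1685 − 1624)/√[34277.4·(1/23 + 1/34)] = 1.22
df = n₁ + n₂ − 2 = 55
p-value = P(T ≥ 1.22) ≈ 0.1138
Since p ≈ 0.1138 > α = 0.02, fail to reject H0; the data do not provide sufficient evidence against H0.

1.22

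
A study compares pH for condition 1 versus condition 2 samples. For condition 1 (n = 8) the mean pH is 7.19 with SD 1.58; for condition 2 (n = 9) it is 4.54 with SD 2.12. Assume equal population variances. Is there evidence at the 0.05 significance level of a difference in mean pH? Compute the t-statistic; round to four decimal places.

Let group 1 = condition 1, group 2 = condition 2. H0: μ_1 = μ_2; H1: μ_1 ≠ μ_2 (two-sample pooled-variance t-test, two-sided).
s_p² = [(8−1)·1.58² + (9−1)·2.12²]/(8+9−2) = 3.562
t = (7.19 − 4.54)/√[3.562·(1/8 + 1/9)] = 2.8896
df = n₁ + n₂ − 2 = 15
Two-sided p-value ≈ 0.0112
Since p ≈ 0.0112 < α = 0.05, reject H0; the evidence is statistically significant.

2.8896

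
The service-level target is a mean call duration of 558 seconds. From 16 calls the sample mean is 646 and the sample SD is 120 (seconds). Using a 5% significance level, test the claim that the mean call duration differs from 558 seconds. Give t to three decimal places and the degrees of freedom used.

t = 2.933, df = 15

H0: μ = 558; H1: μ ≠ 558 (one-sample t-test, two-sided).
t = (x̄ − μ₀)/(s/√n) = (646 − 558)/(120/√16) = 2.933
df = n − 1 = 15
Two-sided p-value ≈ 0.0103
Since p ≈ 0.0103 < α = 0.05, reject H0; the evidence is statistically significant.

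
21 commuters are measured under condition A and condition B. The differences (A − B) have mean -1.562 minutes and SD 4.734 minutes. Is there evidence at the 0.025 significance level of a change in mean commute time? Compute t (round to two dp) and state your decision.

t = -1.51; fail to reject H0

H0: μ_d = 0; H1: μ_d ≠ 0 (paired t-test on the differences, two-sided).
t = d̄/(s_d/√n) = -1.562/(4.734/√21) = -1.51
df = n − 1 = 20
Two-sided p-value ≈ 0.146
Since p ≈ 0.146 > α = 0.025, fail to reject H0; the evidence is not statistically significant.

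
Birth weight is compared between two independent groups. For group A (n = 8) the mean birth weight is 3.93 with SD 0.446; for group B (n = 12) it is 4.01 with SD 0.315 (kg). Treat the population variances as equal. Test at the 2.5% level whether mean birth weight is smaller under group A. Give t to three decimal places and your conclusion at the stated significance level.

Let group 1 = group A, group 2 = group B. H0: μ_1 = μ_2; H1: μ_1 < μ_2 (two-sample pooled-variance t-test, left-tailed).
s_p² = [(8−1)·0.446² + (12−1)·0.315²]/(8+12−2) = 0.137994
t = (3.93 − 4.01)/√[0.137994·(1/8 + 1/12)] = -0.472
df = n₁ + n₂ − 2 = 18
p-value = P(T ≤ -0.472) ≈ 0.3214
Since p ≈ 0.3214 > α = 0.025, fail to reject H0; the data do not provide sufficient evidence against H0.

t = -0.472; fail to reject H0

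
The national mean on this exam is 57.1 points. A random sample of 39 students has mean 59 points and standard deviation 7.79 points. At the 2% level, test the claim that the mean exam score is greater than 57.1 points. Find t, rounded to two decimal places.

H0: μ = 57.1; H1: μ > 57.1 (one-sample t-test, right-tailed).
t = (x̄ − μ₀)/(s/√n) = (59 − 57.1)/(7.79/√39) = 1.52
df = n − 1 = 38
p-value = P(T ≥ 1.52) ≈ 0.068
Since p ≈ 0.068 > α = 0.02, fail to reject H0; the evidence is not statistically significant.

1.52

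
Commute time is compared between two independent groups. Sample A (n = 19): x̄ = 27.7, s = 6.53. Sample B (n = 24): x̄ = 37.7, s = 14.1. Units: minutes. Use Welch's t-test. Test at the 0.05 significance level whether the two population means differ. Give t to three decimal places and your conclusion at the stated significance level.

t = -3.082; reject H0

Let group 1 = sample A, group 2 = sample B. H0: μ_1 = μ_2; H1: μ_1 ≠ μ_2 (Welch's two-sample t-test, two-sided).
t = (x̄_1 − x̄_2)/√(s_1²/n_1 + s_2²/n_2) = (27.7 − 37.7)/√(6.53²/19 + 14.1²/24) = -3.082
Welch–Satterthwaite df ≈ 33.97
Two-sided p-value ≈ 0.004
Since p ≈ 0.004 < α = 0.05, reject H0; the evidence is statistically significant.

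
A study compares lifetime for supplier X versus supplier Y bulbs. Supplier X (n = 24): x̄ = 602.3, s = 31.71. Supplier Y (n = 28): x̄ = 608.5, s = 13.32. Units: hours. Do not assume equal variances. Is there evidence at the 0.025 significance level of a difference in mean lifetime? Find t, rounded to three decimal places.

-0.893

Let group 1 = supplier X, group 2 = supplier Y. H0: μ_1 = μ_2; H1: μ_1 ≠ μ_2 (Welch's two-sample t-test, two-sided).
t = (x̄_1 − x̄_2)/√(s_1²/n_1 + s_2²/n_2) = (602.3 − 608.5)/√(31.71²/24 + 13.32²/28) = -0.893
Welch–Satterthwaite df ≈ 29.90
Two-sided p-value ≈ 0.3791
Since p ≈ 0.3791 > α = 0.025, fail to reject H0; the data do not provide sufficient evidence against H0.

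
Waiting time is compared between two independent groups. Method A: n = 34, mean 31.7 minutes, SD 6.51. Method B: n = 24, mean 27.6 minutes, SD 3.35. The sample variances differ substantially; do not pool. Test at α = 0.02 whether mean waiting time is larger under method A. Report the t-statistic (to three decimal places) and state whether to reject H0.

Let group 1 = method A, group 2 = method B. H0: μ_1 = μ_2; H1: μ_1 > μ_2 (Welch's two-sample t-test, right-tailed).
t = (x̄_1 − x̄_2)/√(s_1²/n_1 + s_2²/n_2) = (31.7 − 27.6)/√(6.51²/34 + 3.35²/24) = 3.132
Welch–Satterthwaite df ≈ 51.92
p-value = P(T ≥ 3.132) ≈ 0.0014
Since p ≈ 0.0014 < α = 0.02, reject H0; the data support H1.

t = 3.132; reject H0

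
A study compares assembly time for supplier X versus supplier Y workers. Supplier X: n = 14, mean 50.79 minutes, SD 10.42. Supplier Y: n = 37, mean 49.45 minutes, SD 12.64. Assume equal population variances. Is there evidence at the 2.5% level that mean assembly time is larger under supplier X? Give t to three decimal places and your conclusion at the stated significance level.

t = 0.353; fail to reject H0

Let group 1 = supplier X, group 2 = supplier Y. H0: μ_1 = μ_2; H1: μ_1 > μ_2 (two-sample pooled-variance t-test, right-tailed).
s_p² = [(14−1)·10.42² + (37−1)·12.64²]/(14+37−2) = 146.188
t = (50.79 − 49.45)/√[146.188·(1/14 + 1/37)] = 0.353
df = n₁ + n₂ − 2 = 49
p-value = P(T ≥ 0.353) ≈ 0.3627
Since p ≈ 0.3627 > α = 0.025, fail to reject H0; the data do not provide sufficient evidence against H0.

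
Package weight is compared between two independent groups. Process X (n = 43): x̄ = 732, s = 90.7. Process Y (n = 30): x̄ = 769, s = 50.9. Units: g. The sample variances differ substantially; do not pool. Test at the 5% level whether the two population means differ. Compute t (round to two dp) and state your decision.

t = -2.22; reject H0

Let group 1 = process X, group 2 = process Y. H0: μ_1 = μ_2; H1: μ_1 ≠ μ_2 (Welch's two-sample t-test, two-sided).
t = (x̄_1 − x̄_2)/√(s_1²/n_1 + s_2²/n_2) = (732 − 769)/√(90.7²/43 + 50.9²/30) = -2.22
Welch–Satterthwaite df ≈ 68.32
Two-sided p-value ≈ 0.030
Since p ≈ 0.030 < α = 0.05, reject H0; the evidence is statistically significant.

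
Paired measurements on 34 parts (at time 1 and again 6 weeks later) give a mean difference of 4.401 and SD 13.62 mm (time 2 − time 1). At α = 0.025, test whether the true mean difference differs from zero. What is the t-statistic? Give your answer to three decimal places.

H0: μ_d = 0; H1: μ_d ≠ 0 (paired t-test on the differences, two-sided).
t = d̄/(s_d/√n) = 4.401/(13.62/√34) = 1.884
df = n − 1 = 33
Two-sided p-value ≈ 0.068
Since p ≈ 0.068 > α = 0.025, fail to reject H0; the evidence is not statistically significant.

1.884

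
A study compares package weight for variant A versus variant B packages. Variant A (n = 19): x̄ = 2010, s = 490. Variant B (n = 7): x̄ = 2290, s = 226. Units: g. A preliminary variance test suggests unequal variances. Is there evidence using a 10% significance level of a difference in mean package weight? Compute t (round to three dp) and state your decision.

Let group 1 = variant A, group 2 = variant B. H0: μ_1 = μ_2; H1: μ_1 ≠ μ_2 (Welch's two-sample t-test, two-sided).
t = (x̄_1 − x̄_2)/√(s_1²/n_1 + s_2²/n_2) = (2010 − 2290)/√(490²/19 + 226²/7) = -1.983
Welch–Satterthwaite df ≈ 22.39
Two-sided p-value ≈ 0.060
Since p ≈ 0.060 < α = 0.1, reject H0; the data support H1.

t = -1.983; reject H0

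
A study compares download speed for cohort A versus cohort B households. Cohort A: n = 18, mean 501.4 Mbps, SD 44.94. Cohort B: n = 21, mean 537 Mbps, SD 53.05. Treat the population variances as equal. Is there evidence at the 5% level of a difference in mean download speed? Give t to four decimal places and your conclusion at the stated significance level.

t = -2.2395; reject H0

Let group 1 = cohort A, group 2 = cohort B. H0: μ_1 = μ_2; H1: μ_1 ≠ μ_2 (two-sample pooled-variance t-test, two-sided).
s_p² = [(18−1)·44.94² + (21−1)·53.05²]/(18+21−2) = 2449.17
t = (501.4 − 537)/√[2449.17·(1/18 + 1/21)] = -2.2395
df = n₁ + n₂ − 2 = 37
Two-sided p-value ≈ 0.031
Since p ≈ 0.031 < α = 0.05, reject H0; the evidence is statistically significant.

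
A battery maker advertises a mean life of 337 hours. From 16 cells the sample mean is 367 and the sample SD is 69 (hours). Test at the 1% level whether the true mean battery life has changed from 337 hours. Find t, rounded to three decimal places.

H0: μ = 337; H1: μ ≠ 337 (one-sample t-test, two-sided).
t = (x̄ − μ₀)/(s/√n) = (367 − 337)/(69/√16) = 1.739
df = n − 1 = 15
Two-sided p-value ≈ 0.1025
Since p ≈ 0.1025 > α = 0.01, fail to reject H0; the data do not provide sufficient evidence against H0.

1.739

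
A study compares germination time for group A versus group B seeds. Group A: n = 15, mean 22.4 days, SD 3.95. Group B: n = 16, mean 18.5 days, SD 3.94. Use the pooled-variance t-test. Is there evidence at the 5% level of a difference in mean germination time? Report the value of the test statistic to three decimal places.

2.751

Let group 1 = group A, group 2 = group B. H0: μ_1 = μ_2; H1: μ_1 ≠ μ_2 (two-sample pooled-variance t-test, two-sided).
s_p² = [(15−1)·3.95² + (16−1)·3.94²]/(15+16−2) = 15.5617
t = (22.4 − 18.5)/√[15.5617·(1/15 + 1/16)] = 2.751
df = n₁ + n₂ − 2 = 29
Two-sided p-value ≈ 0.0101
Since p ≈ 0.0101 < α = 0.05, reject H0; the evidence is statistically significant.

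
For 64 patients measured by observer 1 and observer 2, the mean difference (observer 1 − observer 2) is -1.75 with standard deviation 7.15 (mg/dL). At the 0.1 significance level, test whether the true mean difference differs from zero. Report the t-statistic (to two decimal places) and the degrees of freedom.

H0: μ_d = 0; H1: μ_d ≠ 0 (paired t-test on the differences, two-sided).
t = d̄/(s_d/√n) = -1.75/(7.15/√64) = -1.96
df = n − 1 = 63
Two-sided p-value ≈ 0.0547
Since p ≈ 0.0547 < α = 0.1, reject H0; the data support H1.

t = -1.96, df = 63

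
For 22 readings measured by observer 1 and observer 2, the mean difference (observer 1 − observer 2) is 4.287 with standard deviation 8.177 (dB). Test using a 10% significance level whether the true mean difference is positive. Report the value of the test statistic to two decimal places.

H0: μ_d = 0; H1: μ_d > 0 (paired t-test on the differences, right-tailed).
t = d̄/(s_d/√n) = 4.287/(8.177/√22) = 2.46
df = n − 1 = 21
p-value = P(T ≥ 2.46) ≈ 0.011
Since p ≈ 0.011 < α = 0.1, reject H0; the data support H1.

2.46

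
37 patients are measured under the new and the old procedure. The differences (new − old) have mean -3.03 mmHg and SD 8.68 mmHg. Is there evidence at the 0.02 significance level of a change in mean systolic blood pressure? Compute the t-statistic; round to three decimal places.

-2.123

H0: μ_d = 0; H1: μ_d ≠ 0 (paired t-test on the differences, two-sided).
t = d̄/(s_d/√n) = -3.03/(8.68/√37) = -2.123
df = n − 1 = 36
Two-sided p-value ≈ 0.0407
Since p ≈ 0.0407 > α = 0.02, fail to reject H0; the evidence is not statistically significant.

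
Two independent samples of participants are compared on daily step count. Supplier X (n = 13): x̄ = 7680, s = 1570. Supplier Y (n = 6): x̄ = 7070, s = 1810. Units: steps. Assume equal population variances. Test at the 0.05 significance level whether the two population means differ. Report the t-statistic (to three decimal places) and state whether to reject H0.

t = 0.752; fail to reject H0

Let group 1 = supplier X, group 2 = supplier Y. H0: μ_1 = μ_2; H1: μ_1 ≠ μ_2 (two-sample pooled-variance t-test, two-sided).
s_p² = [(13−1)·1570² + (6−1)·1810²]/(13+6−2) = 2703490
t = (7680 − 7070)/√[2703490·(1/13 + 1/6)] = 0.752
df = n₁ + n₂ − 2 = 17
Two-sided p-value ≈ 0.463
Since p ≈ 0.463 > α = 0.05, fail to reject H0; the evidence is not statistically significant.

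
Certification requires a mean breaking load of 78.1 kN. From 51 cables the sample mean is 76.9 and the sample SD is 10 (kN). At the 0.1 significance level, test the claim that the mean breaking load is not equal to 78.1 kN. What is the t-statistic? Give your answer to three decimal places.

H0: μ = 78.1; H1: μ ≠ 78.1 (one-sample t-test, two-sided).
t = (x̄ − μ₀)/(s/√n) = (76.9 − 78.1)/(10/√51) = -0.857
df = n − 1 = 50
Two-sided p-value ≈ 0.3955
Since p ≈ 0.3955 > α = 0.1, fail to reject H0; the data do not provide sufficient evidence against H0.

-0.857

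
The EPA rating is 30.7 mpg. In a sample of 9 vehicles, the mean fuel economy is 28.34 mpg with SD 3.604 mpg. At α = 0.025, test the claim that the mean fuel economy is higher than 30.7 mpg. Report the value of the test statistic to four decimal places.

-1.9645

H0: μ = 30.7; H1: μ > 30.7 (one-sample t-test, right-tailed).
t = (x̄ − μ₀)/(s/√n) = (28.34 − 30.7)/(3.604/√9) = -1.9645
df = n − 1 = 8
p-value = P(T ≥ -1.9645) ≈ 0.957
Since p ≈ 0.957 > α = 0.025, fail to reject H0; the evidence is not statistically significant.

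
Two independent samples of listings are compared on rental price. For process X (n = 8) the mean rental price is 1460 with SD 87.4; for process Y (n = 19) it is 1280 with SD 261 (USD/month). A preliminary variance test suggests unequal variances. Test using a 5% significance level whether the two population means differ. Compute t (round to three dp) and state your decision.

t = 2.671; reject H0

Let group 1 = process X, group 2 = process Y. H0: μ_1 = μ_2; H1: μ_1 ≠ μ_2 (Welch's two-sample t-test, two-sided).
t = (x̄_1 − x̄_2)/√(s_1²/n_1 + s_2²/n_2) = (1460 − 1280)/√(87.4²/8 + 261²/19) = 2.671
Welch–Satterthwaite df ≈ 24.41
Two-sided p-value ≈ 0.0132
Since p ≈ 0.0132 < α = 0.05, reject H0; the data support H1.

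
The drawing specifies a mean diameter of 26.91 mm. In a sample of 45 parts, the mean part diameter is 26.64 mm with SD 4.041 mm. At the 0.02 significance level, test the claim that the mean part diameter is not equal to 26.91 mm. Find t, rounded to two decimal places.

-0.45

H0: μ = 26.91; H1: μ ≠ 26.91 (one-sample t-test, two-sided).
t = (x̄ − μ₀)/(s/√n) = (26.64 − 26.91)/(4.041/√45) = -0.45
df = n − 1 = 44
Two-sided p-value ≈ 0.6562
Since p ≈ 0.6562 > α = 0.02, fail to reject H0; the evidence is not statistically significant.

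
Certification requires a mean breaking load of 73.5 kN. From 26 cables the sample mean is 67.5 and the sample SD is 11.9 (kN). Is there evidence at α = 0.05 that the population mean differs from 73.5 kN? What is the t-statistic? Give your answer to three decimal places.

-2.571

H0: μ = 73.5; H1: μ ≠ 73.5 (one-sample t-test, two-sided).
t = (x̄ − μ₀)/(s/√n) = (67.5 − 73.5)/(11.9/√26) = -2.571
df = n − 1 = 25
Two-sided p-value ≈ 0.0165
Since p ≈ 0.0165 < α = 0.05, reject H0; the evidence is statistically significant.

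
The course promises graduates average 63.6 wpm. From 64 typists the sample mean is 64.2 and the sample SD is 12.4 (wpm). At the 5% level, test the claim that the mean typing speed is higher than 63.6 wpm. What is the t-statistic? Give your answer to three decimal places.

H0: μ = 63.6; H1: μ > 63.6 (one-sample t-test, right-tailed).
t = (x̄ − μ₀)/(s/√n) = (64.2 − 63.6)/(12.4/√64) = 0.387
df = n − 1 = 63
p-value = P(T ≥ 0.387) ≈ 0.3500
Since p ≈ 0.3500 > α = 0.05, fail to reject H0; the evidence is not statistically significant.

0.387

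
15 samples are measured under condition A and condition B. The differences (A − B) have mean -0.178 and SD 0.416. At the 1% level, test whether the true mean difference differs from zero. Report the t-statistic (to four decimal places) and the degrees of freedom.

t = -1.6572, df = 14

H0: μ_d = 0; H1: μ_d ≠ 0 (paired t-test on the differences, two-sided).
t = d̄/(s_d/√n) = -0.178/(0.416/√15) = -1.6572
df = n − 1 = 14
Two-sided p-value ≈ 0.120
Since p ≈ 0.120 > α = 0.01, fail to reject H0; the data do not provide sufficient evidence against H0.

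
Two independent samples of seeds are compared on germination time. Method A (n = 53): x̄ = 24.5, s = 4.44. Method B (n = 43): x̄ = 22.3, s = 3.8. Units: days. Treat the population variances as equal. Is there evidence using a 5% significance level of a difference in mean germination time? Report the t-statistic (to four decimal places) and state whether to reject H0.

t = 2.5729; reject H0

Let group 1 = method A, group 2 = method B. H0: μ_1 = μ_2; H1: μ_1 ≠ μ_2 (two-sample pooled-variance t-test, two-sided).
s_p² = [(53−1)·4.44² + (43−1)·3.8²]/(53+43−2) = 17.3573
t = (24.5 − 22.3)/√[17.3573·(1/53 + 1/43)] = 2.5729
df = n₁ + n₂ − 2 = 94
Two-sided p-value ≈ 0.0117
Since p ≈ 0.0117 < α = 0.05, reject H0; the data support H1.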